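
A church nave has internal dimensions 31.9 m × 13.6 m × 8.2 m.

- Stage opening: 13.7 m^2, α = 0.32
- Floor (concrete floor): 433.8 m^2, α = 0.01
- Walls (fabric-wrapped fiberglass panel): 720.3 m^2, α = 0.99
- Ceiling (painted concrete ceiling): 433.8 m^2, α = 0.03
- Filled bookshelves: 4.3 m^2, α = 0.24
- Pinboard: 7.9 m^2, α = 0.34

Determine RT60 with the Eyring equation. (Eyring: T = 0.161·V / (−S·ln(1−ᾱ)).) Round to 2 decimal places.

0.58 seconds

Total surface area S = 13.7 + 433.8 + 720.3 + 433.8 + 4.3 + 7.9 = 1613.8 m^2.
Σ(Sᵢαᵢ) = 13.7·0.32 + 433.8·0.01 + 720.3·0.99 + 433.8·0.03 + 4.3·0.24 + 7.9·0.34 = 738.551.
Mean coefficient ᾱ = A/S = 0.4576.
−S·ln(1−ᾱ) = −1613.8 × ln(1 − 0.4576) = 987.245.
V = 31.9 × 13.6 × 8.2 = 3557.488 m³.
T = 0.161·V/[−S·ln(1−ᾱ)] = 0.161·3557.488/987.245 = 0.58 s.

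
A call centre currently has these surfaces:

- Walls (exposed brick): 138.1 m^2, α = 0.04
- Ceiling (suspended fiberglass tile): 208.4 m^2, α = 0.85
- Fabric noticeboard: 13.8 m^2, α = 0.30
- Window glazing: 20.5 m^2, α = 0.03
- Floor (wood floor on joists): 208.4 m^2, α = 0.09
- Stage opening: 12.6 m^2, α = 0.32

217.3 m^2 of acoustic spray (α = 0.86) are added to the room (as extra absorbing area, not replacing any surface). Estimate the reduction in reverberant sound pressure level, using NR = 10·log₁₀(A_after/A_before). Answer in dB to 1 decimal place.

2.8 dB

Summing Sᵢαᵢ: 5.524 + 177.140 + 4.140 + 0.615 + 18.756 + 4.032 → A_before = 210.207 sabins.
Treatment contributes 217.3·0.86 = 186.878 sabins.
New total A_after = 397.085 sabins.
NR = 10·log₁₀(397.085/210.207) = 2.8 dB.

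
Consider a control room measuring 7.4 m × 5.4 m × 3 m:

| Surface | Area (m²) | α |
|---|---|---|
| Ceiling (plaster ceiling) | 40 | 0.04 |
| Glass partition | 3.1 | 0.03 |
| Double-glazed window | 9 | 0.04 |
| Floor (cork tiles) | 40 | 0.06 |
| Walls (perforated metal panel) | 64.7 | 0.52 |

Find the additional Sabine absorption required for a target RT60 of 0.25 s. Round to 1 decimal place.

39.1 sabins

A₁ = Σ Sᵢαᵢ = 40*0.04 + 3.1*0.03 + 9*0.04 + 40*0.06 + 64.7*0.52 = 38.097 sabins.
Target A₂ = 0.161·119.88/0.25 = 77.203 sabins (V = 119.88 m³).
Shortfall: 77.203 − 38.097 = 39.1 sabins.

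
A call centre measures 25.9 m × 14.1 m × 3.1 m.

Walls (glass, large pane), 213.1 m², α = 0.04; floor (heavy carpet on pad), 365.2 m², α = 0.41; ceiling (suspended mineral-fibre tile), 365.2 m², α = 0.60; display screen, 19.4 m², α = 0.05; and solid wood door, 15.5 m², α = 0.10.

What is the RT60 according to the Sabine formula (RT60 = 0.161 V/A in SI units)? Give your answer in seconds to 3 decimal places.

Equivalent absorption area: A = 213.1×0.04 + 365.2×0.41 + 365.2×0.60 + 19.4×0.05 + 15.5×0.10 = 379.896 m².
Room volume: 1132.089 m³.
T = 0.161 V/A = 0.161·1132.089/379.896 = 0.480 s.

0.480 s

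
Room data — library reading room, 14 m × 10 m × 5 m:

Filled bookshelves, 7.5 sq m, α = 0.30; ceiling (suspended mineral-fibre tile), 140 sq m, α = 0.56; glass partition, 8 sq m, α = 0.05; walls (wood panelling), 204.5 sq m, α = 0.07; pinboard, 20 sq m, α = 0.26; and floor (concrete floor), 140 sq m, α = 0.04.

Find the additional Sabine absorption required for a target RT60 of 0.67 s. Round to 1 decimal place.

62.0 sabins

Total absorption A₁ = 7.5×0.30 + 140×0.56 + 8×0.05 + 204.5×0.07 + 20×0.26 + 140×0.04
  = 2.250 + 78.400 + 0.400 + 14.315 + 5.200 + 5.600 = 106.165 sq m sabins.
Target A₂ = 0.161·700/0.67 = 168.209 sabins (V = 700 m³).
ΔA = A₂ − A₁ = 168.209 − 106.165 = 62.0 sabins.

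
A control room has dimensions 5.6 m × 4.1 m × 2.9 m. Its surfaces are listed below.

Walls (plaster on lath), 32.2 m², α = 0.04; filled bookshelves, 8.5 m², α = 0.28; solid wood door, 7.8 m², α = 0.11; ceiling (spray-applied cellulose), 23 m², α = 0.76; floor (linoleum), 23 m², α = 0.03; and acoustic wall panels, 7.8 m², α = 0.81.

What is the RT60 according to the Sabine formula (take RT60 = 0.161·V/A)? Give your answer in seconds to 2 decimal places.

Summing Sᵢαᵢ: 1.288 + 2.380 + 0.858 + 17.480 + 0.690 + 6.318 → A = 29.014 sabins.
V = 5.6·4.1·2.9 = 66.584 m³.
RT60 = 0.161 · V / A = 0.161 × 66.584 / 29.014 = 0.37 s.

0.37 s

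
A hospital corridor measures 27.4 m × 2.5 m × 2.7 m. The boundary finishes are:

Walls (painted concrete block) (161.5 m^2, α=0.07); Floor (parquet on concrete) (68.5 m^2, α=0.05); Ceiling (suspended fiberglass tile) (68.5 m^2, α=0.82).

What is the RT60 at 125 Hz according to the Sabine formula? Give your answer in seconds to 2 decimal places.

Equivalent absorption area: A = 161.5*0.07 + 68.5*0.05 + 68.5*0.82 = 70.900 m^2.
Room volume: 184.95 m³.
T = 0.161 V/A = 0.161·184.95/70.900 = 0.42 s.

0.42 s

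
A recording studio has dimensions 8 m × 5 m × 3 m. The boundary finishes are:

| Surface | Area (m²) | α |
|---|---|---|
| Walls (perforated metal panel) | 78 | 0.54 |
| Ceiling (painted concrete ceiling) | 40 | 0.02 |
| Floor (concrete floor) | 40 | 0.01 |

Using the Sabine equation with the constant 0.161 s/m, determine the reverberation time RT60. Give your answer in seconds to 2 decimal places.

0.45 seconds

A = Σ Sᵢαᵢ = 78·0.54 + 40·0.02 + 40·0.01 = 43.320 sabins.
V = 8·5·3 = 120 m³.
T = 0.161 V/A = 0.161·120/43.320 = 0.45 s.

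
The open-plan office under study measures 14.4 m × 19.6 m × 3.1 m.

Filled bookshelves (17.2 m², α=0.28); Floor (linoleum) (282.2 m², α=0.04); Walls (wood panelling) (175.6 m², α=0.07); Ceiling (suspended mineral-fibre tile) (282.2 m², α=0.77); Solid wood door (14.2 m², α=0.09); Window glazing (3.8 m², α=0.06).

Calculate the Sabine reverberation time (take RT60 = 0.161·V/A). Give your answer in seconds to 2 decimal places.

0.57 s

Equivalent absorption area: A = 17.2×0.28 + 282.2×0.04 + 175.6×0.07 + 282.2×0.77 + 14.2×0.09 + 3.8×0.06 = 247.196 m².
V = 14.4·19.6·3.1 = 874.944 m³.
T = 0.161 V/A = 0.161·874.944/247.196 = 0.57 s.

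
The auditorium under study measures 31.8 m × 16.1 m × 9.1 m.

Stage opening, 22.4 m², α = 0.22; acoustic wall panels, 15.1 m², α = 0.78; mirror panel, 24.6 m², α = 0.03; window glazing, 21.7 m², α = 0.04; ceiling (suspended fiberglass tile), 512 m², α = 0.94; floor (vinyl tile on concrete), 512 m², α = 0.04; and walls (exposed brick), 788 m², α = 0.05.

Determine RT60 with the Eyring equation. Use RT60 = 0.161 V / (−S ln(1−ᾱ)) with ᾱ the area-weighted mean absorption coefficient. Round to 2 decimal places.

1.13 s

S = Σ Sᵢ = 1895.8 m².
Σ(Sᵢαᵢ) = 22.4·0.22 + 15.1·0.78 + 24.6·0.03 + 21.7·0.04 + 512·0.94 + 512·0.04 + 788·0.05 = 559.472.
Mean coefficient ᾱ = A/S = 0.2951.
−S·ln(1−ᾱ) = −1895.8 × ln(1 − 0.2951) = 662.960.
V = 31.8 × 16.1 × 9.1 = 4659.018 m³.
T = 0.161·V/[−S·ln(1−ᾱ)] = 0.161·4659.018/662.960 = 1.13 s.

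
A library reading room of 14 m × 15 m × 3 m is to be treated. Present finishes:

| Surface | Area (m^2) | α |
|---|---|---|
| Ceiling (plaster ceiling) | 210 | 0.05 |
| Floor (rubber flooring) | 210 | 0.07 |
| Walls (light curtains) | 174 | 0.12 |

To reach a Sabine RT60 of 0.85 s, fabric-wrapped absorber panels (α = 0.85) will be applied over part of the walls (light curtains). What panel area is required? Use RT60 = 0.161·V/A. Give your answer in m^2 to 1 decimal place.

100.3

Summing Sᵢαᵢ: 10.500 + 14.700 + 20.880 → A₁ = 46.080 sabins.
V = 630 m³. Target absorption A₂ = 0.161 × 630 / 0.85 = 119.329 sabins.
Absorption to add: 119.329 − 46.080 = 73.249 sabins.
Each m^2 of panel replacing the walls (light curtains) adds (0.85 − 0.12) = 0.73 sabins.
Panel area = 73.249 / 0.73 = 100.3 m^2.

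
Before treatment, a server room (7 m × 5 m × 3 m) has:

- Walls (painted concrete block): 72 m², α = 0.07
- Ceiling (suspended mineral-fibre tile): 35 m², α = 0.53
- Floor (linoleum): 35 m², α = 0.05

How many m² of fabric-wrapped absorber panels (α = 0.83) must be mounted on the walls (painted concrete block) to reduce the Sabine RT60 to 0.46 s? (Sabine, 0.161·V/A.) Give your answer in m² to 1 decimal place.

Equivalent absorption area: A₁ = 72*0.07 + 35*0.53 + 35*0.05 = 25.340 m².
Required A₂ = 0.161·105/0.46 = 36.750 sabins.
Absorption to add: 36.750 − 25.340 = 11.410 sabins.
Each m² of panel replacing the walls (painted concrete block) adds (0.83 − 0.07) = 0.76 sabins.
Panel area = 11.410 / 0.76 = 15.0 m².

15.0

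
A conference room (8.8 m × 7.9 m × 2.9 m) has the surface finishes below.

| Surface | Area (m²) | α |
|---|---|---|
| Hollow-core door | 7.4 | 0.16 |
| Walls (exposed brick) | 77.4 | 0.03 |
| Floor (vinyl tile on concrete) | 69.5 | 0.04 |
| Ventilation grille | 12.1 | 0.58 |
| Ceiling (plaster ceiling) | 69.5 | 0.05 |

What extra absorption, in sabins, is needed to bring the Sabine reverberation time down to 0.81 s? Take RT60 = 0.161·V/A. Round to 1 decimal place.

Total absorption A₁ = 7.4·0.16 + 77.4·0.03 + 69.5·0.04 + 12.1·0.58 + 69.5·0.05
  = 1.184 + 2.322 + 2.780 + 7.018 + 3.475 = 16.779 m² sabins.
V = 201.608 m³. Required absorption A₂ = 0.161 × 201.608 / 0.81 = 40.073 sabins.
Shortfall: 40.073 − 16.779 = 23.3 sabins.

23.3 sabins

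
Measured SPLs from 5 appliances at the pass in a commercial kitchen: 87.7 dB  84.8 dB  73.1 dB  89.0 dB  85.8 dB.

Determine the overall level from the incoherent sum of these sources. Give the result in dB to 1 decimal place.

Σ 10^(Lᵢ/10) = 2.086e+09.
Back to dB: 10·log₁₀ Σ = 93.2 dB.

93.2 dB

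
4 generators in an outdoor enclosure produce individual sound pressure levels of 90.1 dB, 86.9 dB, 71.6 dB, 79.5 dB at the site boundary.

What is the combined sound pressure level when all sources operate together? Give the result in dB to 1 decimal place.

92.1 dB

Sum in the linear (power) domain: Σ 10^(Lᵢ/10) = 10^(90.1/10) + 10^(86.9/10) + 10^(71.6/10) + 10^(79.5/10) = 1.617e+09.
Combined level = 10 log₁₀(1.617e+09) = 92.1 dB.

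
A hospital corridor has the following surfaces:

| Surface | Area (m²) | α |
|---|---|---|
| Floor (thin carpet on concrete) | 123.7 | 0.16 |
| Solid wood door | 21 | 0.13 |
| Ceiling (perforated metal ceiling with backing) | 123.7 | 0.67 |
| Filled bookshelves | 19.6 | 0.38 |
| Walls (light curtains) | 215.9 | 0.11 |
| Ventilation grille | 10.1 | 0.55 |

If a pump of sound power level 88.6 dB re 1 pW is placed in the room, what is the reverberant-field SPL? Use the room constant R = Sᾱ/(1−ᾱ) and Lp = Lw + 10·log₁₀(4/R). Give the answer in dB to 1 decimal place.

A = 142.153 sabins; S = 514.0 m².
ᾱ = 142.153/514.0 = 0.2766; R = Sᾱ/(1−ᾱ) = 142.153/(1−0.2766) = 196.507 m².
Lp = 88.6 + 10·log₁₀(4/196.507) = 88.6 + (-16.91) = 71.7 dB.

71.7 dB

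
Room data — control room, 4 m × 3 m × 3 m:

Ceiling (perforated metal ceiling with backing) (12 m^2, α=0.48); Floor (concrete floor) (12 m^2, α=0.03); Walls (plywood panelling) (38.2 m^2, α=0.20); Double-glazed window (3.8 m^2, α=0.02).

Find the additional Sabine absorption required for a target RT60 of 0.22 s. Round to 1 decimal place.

12.5 sabins

Total absorption A₁ = 12·0.48 + 12·0.03 + 38.2·0.20 + 3.8·0.02
  = 5.760 + 0.360 + 7.640 + 0.076 = 13.836 m^2 sabins.
Target A₂ = 0.161·36/0.22 = 26.345 sabins (V = 36 m³).
ΔA = A₂ − A₁ = 26.345 − 13.836 = 12.5 sabins.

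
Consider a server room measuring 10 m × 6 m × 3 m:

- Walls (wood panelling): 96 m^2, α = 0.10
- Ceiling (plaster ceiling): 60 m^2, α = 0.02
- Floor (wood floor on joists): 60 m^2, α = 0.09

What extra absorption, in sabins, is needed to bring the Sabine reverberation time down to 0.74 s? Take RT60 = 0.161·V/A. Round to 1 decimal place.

Equivalent absorption area: A₁ = 96*0.10 + 60*0.02 + 60*0.09 = 16.200 m^2.
For T = 0.74 s, need A₂ = 0.161·V/T = 0.161·180/0.74 = 39.162 sabins.
ΔA = A₂ − A₁ = 39.162 − 16.200 = 23.0 sabins.

23.0 sabins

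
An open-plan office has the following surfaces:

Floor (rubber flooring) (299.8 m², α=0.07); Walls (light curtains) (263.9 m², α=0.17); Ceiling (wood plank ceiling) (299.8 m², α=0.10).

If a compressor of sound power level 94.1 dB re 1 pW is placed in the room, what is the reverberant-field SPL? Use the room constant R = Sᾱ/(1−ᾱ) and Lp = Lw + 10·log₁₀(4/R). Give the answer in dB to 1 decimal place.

A = 95.829 sabins; S = 863.5 m².
ᾱ = 95.829/863.5 = 0.1110; R = Sᾱ/(1−ᾱ) = 95.829/(1−0.1110) = 107.794 m².
Lp = 94.1 + 10·log₁₀(4/107.794) = 94.1 + (-14.31) = 79.8 dB.

79.8 dB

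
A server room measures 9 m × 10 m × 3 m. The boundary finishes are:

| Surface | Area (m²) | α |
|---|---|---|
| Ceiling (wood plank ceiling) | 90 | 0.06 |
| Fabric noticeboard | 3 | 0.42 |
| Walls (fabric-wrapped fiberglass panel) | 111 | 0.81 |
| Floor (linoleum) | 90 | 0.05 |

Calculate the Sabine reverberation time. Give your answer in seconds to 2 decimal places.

Equivalent absorption area: A = 90*0.06 + 3*0.42 + 111*0.81 + 90*0.05 = 101.070 m².
Volume V = 9 × 10 × 3 = 270 m³.
Sabine: RT60 = 0.161 × 270 / 101.070 = 0.43 s.

0.43 s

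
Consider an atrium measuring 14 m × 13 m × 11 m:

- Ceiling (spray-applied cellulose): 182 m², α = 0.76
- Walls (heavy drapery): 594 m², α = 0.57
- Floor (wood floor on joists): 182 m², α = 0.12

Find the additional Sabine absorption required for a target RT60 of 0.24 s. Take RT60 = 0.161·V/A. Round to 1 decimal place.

844.3 sabins

Equivalent absorption area: A₁ = 182*0.76 + 594*0.57 + 182*0.12 = 498.740 m².
Target A₂ = 0.161·2002/0.24 = 1343.008 sabins (V = 2002 m³).
Shortfall: 1343.008 − 498.740 = 844.3 sabins.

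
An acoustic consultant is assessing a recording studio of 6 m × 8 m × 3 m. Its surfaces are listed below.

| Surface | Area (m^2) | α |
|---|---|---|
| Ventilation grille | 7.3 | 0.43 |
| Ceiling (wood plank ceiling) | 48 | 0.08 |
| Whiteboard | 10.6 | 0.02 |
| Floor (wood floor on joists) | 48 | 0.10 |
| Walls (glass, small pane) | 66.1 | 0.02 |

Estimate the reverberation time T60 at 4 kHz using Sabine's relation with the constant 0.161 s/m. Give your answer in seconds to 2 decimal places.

1.74 sec

A = Σ Sᵢαᵢ = 7.3*0.43 + 48*0.08 + 10.6*0.02 + 48*0.10 + 66.1*0.02 = 13.313 sabins.
V = 6·8·3 = 144 m³.
T = 0.161 V/A = 0.161·144/13.313 = 1.74 s.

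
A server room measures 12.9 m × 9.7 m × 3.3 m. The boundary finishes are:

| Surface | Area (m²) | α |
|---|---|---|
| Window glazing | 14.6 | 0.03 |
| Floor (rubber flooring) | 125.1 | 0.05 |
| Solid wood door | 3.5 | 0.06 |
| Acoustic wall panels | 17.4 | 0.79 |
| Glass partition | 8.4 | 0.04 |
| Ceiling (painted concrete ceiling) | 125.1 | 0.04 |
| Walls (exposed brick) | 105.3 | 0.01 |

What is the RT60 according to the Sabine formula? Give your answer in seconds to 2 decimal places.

2.46 s

Total absorption A = 14.6*0.03 + 125.1*0.05 + 3.5*0.06 + 17.4*0.79 + 8.4*0.04 + 125.1*0.04 + 105.3*0.01
  = 0.438 + 6.255 + 0.210 + 13.746 + 0.336 + 5.004 + 1.053 = 27.042 m² sabins.
V = 12.9·9.7·3.3 = 412.929 m³.
Sabine: RT60 = 0.161 × 412.929 / 27.042 = 2.46 s.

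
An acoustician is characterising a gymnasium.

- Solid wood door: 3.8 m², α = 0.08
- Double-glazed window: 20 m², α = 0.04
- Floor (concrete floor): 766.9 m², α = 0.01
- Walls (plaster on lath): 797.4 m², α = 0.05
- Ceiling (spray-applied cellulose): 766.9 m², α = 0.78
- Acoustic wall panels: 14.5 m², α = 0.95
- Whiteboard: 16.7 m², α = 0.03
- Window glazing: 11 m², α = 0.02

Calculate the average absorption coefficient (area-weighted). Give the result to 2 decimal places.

0.28

Total surface area S = 2397.2 m².
A = 3.8*0.08 + 20*0.04 + 766.9*0.01 + 797.4*0.05 + 766.9*0.78 + 14.5*0.95 + 16.7*0.03 + 11*0.02 = 661.321 sabins.
ᾱ = A/S = 0.28.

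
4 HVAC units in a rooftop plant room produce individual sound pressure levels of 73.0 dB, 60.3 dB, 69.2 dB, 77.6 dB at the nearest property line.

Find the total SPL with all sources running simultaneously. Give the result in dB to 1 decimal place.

Converting to relative power and adding: 10^(73.0/10) + 10^(60.3/10) + 10^(69.2/10) + 10^(77.6/10) = 8.689e+07.
L_total = 10·log₁₀(8.689e+07) = 79.4 dB.

79.4 dB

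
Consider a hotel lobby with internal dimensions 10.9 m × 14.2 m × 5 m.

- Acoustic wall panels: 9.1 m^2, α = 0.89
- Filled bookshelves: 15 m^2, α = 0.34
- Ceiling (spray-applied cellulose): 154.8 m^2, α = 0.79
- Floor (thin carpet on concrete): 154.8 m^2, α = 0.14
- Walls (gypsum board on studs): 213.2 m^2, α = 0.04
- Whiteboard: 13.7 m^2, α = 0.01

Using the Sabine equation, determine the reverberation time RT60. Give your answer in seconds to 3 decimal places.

A = Σ Sᵢαᵢ = 9.1·0.89 + 15·0.34 + 154.8·0.79 + 154.8·0.14 + 213.2·0.04 + 13.7·0.01 = 165.828 sabins.
V = 10.9·14.2·5 = 773.9 m³.
Sabine: RT60 = 0.161 × 773.9 / 165.828 = 0.751 s.

0.751 s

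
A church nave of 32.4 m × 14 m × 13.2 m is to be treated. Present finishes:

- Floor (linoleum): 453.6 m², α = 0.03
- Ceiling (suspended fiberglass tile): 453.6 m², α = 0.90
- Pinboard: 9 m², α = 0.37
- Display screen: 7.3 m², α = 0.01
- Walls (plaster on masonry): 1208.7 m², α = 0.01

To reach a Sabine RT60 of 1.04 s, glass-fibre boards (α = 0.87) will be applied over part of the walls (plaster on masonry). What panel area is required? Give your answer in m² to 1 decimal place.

Equivalent absorption area: A₁ = 453.6*0.03 + 453.6*0.90 + 9*0.37 + 7.3*0.01 + 1208.7*0.01 = 437.338 m².
V = 5987.52 m³. Target absorption A₂ = 0.161 × 5987.52 / 1.04 = 926.914 sabins.
ΔA needed = 926.914 − 437.338 = 489.576 sabins.
Net gain per m²: Δα = 0.87 − 0.01 = 0.86.
Panel area = 489.576 / 0.86 = 569.3 m².

569.3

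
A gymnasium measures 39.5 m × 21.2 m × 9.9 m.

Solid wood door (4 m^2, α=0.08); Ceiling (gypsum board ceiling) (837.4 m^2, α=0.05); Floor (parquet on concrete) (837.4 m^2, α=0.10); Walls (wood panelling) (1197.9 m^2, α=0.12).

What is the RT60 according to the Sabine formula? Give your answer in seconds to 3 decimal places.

4.949 s

Total absorption A = 4·0.08 + 837.4·0.05 + 837.4·0.10 + 1197.9·0.12
  = 0.320 + 41.870 + 83.740 + 143.748 = 269.678 m^2 sabins.
Room volume: 8290.26 m³.
T = 0.161 V/A = 0.161·8290.26/269.678 = 4.949 s.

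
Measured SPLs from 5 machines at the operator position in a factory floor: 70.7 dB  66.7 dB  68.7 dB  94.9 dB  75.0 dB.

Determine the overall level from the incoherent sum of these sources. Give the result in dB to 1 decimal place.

95.0 dB

Converting to relative power and adding: 10^(70.7/10) + 10^(66.7/10) + 10^(68.7/10) + 10^(94.9/10) + 10^(75.0/10) = 3.146e+09.
L_total = 10·log₁₀(3.146e+09) = 95.0 dB.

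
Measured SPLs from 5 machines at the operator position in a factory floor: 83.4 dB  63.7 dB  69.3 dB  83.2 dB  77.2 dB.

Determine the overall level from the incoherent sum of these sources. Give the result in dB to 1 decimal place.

86.9 dB

Σ 10^(Lᵢ/10) = 4.91e+08.
L_total = 10·log₁₀(4.91e+08) = 86.9 dB.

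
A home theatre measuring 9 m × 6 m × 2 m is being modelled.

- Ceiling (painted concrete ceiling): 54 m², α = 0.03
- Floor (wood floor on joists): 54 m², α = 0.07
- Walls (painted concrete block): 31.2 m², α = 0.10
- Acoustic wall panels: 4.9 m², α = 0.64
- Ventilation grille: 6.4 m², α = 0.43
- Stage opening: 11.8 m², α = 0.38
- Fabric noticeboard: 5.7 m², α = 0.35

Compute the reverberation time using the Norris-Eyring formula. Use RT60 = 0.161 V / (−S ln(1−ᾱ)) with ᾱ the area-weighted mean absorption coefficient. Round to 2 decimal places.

0.78 s

Total surface area S = 54 + 54 + 31.2 + 4.9 + 6.4 + 11.8 + 5.7 = 168.0 m².
Absorption A = 54×0.03 + 54×0.07 + 31.2×0.10 + 4.9×0.64 + 6.4×0.43 + 11.8×0.38 + 5.7×0.35 = 20.887 sabins.
ᾱ = 20.887 / 168.0 = 0.1243.
Eyring denominator: −S ln(1−ᾱ) = 22.299.
V = 9 × 6 × 2 = 108 m³.
T = 0.161·V/[−S·ln(1−ᾱ)] = 0.161·108/22.299 = 0.78 s.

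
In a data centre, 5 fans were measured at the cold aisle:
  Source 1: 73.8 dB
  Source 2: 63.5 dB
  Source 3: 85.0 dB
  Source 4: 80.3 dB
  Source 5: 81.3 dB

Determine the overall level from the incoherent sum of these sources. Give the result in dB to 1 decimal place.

Sum in the linear (power) domain: Σ 10^(Lᵢ/10) = 10^(73.8/10) + 10^(63.5/10) + 10^(85.0/10) + 10^(80.3/10) + 10^(81.3/10) = 5.845e+08.
Back to dB: 10·log₁₀ Σ = 87.7 dB.

87.7 dB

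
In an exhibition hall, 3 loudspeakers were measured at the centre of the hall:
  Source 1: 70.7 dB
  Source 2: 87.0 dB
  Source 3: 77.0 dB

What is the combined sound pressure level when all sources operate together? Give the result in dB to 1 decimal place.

Sum in the linear (power) domain: Σ 10^(Lᵢ/10) = 10^(70.7/10) + 10^(87.0/10) + 10^(77.0/10) = 5.631e+08.
Back to dB: 10·log₁₀ Σ = 87.5 dB.

87.5 dB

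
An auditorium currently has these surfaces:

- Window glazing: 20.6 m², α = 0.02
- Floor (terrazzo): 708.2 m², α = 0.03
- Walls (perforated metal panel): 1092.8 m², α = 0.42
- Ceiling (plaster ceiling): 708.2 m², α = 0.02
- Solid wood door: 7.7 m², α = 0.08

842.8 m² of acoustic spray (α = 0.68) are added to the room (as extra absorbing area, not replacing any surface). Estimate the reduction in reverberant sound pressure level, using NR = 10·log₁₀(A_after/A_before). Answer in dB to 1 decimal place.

Summing Sᵢαᵢ: 0.412 + 21.246 + 458.976 + 14.164 + 0.616 → A_before = 495.414 sabins.
Added absorption = 842.8 × 0.68 = 573.104 sabins.
A_after = 495.414 + 573.104 = 1068.518 sabins.
Reduction = 10 log₁₀(A_after/A_before) = 10 log₁₀(2.1568) = 3.3 dB.

3.3 dB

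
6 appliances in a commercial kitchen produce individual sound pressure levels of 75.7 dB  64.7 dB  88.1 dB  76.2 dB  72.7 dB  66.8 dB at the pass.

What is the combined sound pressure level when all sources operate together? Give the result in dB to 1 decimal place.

88.8 dB

Σ 10^(Lᵢ/10) = 7.509e+08.
Combined level = 10 log₁₀(7.509e+08) = 88.8 dB.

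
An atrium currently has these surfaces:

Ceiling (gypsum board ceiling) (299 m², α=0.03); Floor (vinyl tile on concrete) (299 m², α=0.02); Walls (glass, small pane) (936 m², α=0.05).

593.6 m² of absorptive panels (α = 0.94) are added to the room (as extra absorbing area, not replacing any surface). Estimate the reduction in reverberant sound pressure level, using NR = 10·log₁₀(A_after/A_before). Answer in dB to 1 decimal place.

A_before = Σ Sᵢαᵢ = 299·0.03 + 299·0.02 + 936·0.05 = 61.750 sabins.
Treatment contributes 593.6·0.94 = 557.984 sabins.
A_after = 61.750 + 557.984 = 619.734 sabins.
Reduction = 10 log₁₀(A_after/A_before) = 10 log₁₀(10.0362) = 10.0 dB.

10.0 dB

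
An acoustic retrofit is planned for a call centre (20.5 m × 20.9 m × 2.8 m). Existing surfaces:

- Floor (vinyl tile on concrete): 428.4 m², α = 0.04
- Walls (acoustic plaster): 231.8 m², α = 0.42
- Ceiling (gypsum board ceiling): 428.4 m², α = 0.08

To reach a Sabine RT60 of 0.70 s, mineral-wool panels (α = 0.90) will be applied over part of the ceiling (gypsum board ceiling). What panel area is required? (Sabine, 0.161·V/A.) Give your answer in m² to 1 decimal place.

155.1

Equivalent absorption area: A₁ = 428.4·0.04 + 231.8·0.42 + 428.4·0.08 = 148.764 m².
V = 1199.66 m³. Target absorption A₂ = 0.161 × 1199.66 / 0.70 = 275.922 sabins.
ΔA needed = 275.922 − 148.764 = 127.158 sabins.
Each m² of panel replacing the ceiling (gypsum board ceiling) adds (0.90 − 0.08) = 0.82 sabins.
Area = ΔA/Δα = 127.158/0.82 = 155.1 m².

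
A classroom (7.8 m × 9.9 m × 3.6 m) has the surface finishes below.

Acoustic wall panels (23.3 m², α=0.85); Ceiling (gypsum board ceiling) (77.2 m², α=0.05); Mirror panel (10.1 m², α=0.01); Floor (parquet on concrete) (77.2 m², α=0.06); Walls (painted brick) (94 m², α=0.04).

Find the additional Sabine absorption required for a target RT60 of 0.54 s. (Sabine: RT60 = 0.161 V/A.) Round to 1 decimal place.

Summing Sᵢαᵢ: 19.805 + 3.860 + 0.101 + 4.632 + 3.760 → A₁ = 32.158 sabins.
V = 277.992 m³. Required absorption A₂ = 0.161 × 277.992 / 0.54 = 82.883 sabins.
Shortfall: 82.883 − 32.158 = 50.7 sabins.

50.7 sabins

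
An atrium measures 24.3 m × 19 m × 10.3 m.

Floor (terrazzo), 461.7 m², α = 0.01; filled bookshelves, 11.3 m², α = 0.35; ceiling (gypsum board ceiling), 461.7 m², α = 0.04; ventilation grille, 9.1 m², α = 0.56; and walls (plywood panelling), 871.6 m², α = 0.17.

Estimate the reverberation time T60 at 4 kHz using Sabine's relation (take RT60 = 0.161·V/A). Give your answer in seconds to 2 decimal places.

4.25 s

A = Σ Sᵢαᵢ = 461.7*0.01 + 11.3*0.35 + 461.7*0.04 + 9.1*0.56 + 871.6*0.17 = 180.308 sabins.
V = 24.3·19·10.3 = 4755.51 m³.
RT60 = 0.161 · V / A = 0.161 × 4755.51 / 180.308 = 4.25 s.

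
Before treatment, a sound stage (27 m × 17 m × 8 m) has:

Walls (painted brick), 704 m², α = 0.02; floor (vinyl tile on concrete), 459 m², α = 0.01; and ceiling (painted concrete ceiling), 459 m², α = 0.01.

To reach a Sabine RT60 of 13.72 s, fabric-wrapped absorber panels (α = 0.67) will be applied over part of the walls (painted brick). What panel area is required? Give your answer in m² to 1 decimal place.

30.5

Total absorption A₁ = 704×0.02 + 459×0.01 + 459×0.01
  = 14.080 + 4.590 + 4.590 = 23.260 m² sabins.
V = 3672 m³. Target absorption A₂ = 0.161 × 3672 / 13.72 = 43.090 sabins.
Absorption to add: 43.090 − 23.260 = 19.830 sabins.
Net gain per m²: Δα = 0.67 − 0.02 = 0.65.
Panel area = 19.830 / 0.65 = 30.5 m².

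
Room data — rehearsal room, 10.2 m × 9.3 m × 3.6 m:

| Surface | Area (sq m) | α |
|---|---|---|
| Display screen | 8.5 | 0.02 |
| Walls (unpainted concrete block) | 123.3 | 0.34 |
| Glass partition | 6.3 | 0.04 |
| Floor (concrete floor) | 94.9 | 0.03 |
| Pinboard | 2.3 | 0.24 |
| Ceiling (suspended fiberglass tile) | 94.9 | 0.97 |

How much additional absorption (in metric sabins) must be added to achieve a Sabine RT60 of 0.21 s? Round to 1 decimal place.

124.0 sabins

Total absorption A₁ = 8.5·0.02 + 123.3·0.34 + 6.3·0.04 + 94.9·0.03 + 2.3·0.24 + 94.9·0.97
  = 0.170 + 41.922 + 0.252 + 2.847 + 0.552 + 92.053 = 137.796 sq m sabins.
For T = 0.21 s, need A₂ = 0.161·V/T = 0.161·341.496/0.21 = 261.814 sabins.
Additional absorption ΔA = 261.814 − 137.796 = 124.0 sabins.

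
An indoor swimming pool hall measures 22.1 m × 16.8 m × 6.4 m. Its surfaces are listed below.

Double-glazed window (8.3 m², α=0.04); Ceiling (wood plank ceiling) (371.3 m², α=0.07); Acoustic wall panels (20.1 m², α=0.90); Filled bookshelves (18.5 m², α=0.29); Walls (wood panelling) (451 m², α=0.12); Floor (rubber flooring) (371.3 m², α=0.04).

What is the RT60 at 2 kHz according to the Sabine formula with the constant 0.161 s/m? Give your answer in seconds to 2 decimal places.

3.22 s

Summing Sᵢαᵢ: 0.332 + 25.991 + 18.090 + 5.365 + 54.120 + 14.852 → A = 118.750 sabins.
Room volume: 2376.192 m³.
T = 0.161 V/A = 0.161·2376.192/118.750 = 3.22 s.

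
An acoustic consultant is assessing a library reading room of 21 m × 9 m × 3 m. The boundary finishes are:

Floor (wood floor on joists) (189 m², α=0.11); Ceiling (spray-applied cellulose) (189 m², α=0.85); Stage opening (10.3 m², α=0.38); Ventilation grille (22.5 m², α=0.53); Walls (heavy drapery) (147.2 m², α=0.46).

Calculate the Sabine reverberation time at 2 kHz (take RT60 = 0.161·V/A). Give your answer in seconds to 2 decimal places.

0.34 s

Equivalent absorption area: A = 189×0.11 + 189×0.85 + 10.3×0.38 + 22.5×0.53 + 147.2×0.46 = 264.991 m².
Volume V = 21 × 9 × 3 = 567 m³.
RT60 = 0.161 · V / A = 0.161 × 567 / 264.991 = 0.34 s.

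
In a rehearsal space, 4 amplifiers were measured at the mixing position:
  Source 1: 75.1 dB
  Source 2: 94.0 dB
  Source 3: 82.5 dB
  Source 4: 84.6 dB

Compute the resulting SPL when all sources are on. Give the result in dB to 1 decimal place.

Converting to relative power and adding: 10^(75.1/10) + 10^(94.0/10) + 10^(82.5/10) + 10^(84.6/10) = 3.01e+09.
Back to dB: 10·log₁₀ Σ = 94.8 dB.

94.8 dB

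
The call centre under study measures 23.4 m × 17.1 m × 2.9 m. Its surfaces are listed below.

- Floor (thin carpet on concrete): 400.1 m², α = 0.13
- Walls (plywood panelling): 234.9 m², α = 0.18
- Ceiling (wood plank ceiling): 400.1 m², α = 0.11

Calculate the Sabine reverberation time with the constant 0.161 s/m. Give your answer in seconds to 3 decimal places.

Summing Sᵢαᵢ: 52.013 + 42.282 + 44.011 → A = 138.306 sabins.
V = 23.4·17.1·2.9 = 1160.406 m³.
T = 0.161 V/A = 0.161·1160.406/138.306 = 1.351 s.

1.351 s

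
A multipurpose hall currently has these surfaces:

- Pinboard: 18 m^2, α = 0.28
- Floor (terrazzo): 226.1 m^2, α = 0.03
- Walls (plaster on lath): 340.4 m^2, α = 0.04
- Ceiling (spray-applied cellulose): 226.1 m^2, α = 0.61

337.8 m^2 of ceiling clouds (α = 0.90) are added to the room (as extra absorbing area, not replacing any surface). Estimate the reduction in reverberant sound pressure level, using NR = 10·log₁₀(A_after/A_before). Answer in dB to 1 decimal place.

Summing Sᵢαᵢ: 5.040 + 6.783 + 13.616 + 137.921 → A_before = 163.360 sabins.
Treatment contributes 337.8·0.90 = 304.020 sabins.
New total A_after = 467.380 sabins.
NR = 10·log₁₀(467.380/163.360) = 4.6 dB.

4.6 dB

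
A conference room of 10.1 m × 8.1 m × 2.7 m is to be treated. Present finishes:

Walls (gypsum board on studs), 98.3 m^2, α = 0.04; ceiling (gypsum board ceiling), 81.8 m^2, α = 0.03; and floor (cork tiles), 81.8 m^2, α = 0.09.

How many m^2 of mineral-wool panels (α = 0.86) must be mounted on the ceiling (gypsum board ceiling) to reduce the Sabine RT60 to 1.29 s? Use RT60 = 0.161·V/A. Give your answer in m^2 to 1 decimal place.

16.7

A₁ = Σ Sᵢαᵢ = 98.3*0.04 + 81.8*0.03 + 81.8*0.09 = 13.748 sabins.
V = 220.887 m³. Target absorption A₂ = 0.161 × 220.887 / 1.29 = 27.568 sabins.
ΔA needed = 27.568 − 13.748 = 13.820 sabins.
Each m^2 of panel replacing the ceiling (gypsum board ceiling) adds (0.86 − 0.03) = 0.83 sabins.
Panel area = 13.820 / 0.83 = 16.7 m^2.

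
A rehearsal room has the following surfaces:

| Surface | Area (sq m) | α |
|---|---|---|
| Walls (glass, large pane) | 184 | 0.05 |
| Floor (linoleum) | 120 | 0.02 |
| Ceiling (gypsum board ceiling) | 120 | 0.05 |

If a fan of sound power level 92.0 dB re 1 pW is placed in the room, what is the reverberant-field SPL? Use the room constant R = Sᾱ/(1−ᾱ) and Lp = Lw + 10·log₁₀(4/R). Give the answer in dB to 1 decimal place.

Σ(Sᵢαᵢ) = 184·0.05 + 120·0.02 + 120·0.05 = 17.600; total area S = 424.0 sq m.
ᾱ = 17.600/424.0 = 0.0415; R = Sᾱ/(1−ᾱ) = 17.600/(1−0.0415) = 18.362 sq m.
Lp = 92.0 + 10·log₁₀(4/18.362) = 92.0 + (-6.62) = 85.4 dB.

85.4 dB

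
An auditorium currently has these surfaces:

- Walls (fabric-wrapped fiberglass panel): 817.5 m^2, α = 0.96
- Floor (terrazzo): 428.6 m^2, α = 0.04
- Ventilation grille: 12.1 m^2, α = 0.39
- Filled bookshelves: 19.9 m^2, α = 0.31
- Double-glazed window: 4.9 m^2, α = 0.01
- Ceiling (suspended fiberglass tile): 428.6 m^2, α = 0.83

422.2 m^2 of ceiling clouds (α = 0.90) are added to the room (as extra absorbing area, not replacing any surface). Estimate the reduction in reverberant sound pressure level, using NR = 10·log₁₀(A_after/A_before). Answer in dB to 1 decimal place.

1.2 dB

Equivalent absorption area: A_before = 817.5·0.96 + 428.6·0.04 + 12.1·0.39 + 19.9·0.31 + 4.9·0.01 + 428.6·0.83 = 1168.619 m^2.
Added absorption = 422.2 × 0.90 = 379.980 sabins.
New total A_after = 1548.599 sabins.
Reduction = 10 log₁₀(A_after/A_before) = 10 log₁₀(1.3252) = 1.2 dB.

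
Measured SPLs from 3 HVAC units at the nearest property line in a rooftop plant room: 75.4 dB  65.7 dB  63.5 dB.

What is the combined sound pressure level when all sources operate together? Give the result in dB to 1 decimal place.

Sum in the linear (power) domain: Σ 10^(Lᵢ/10) = 10^(75.4/10) + 10^(65.7/10) + 10^(63.5/10) = 4.063e+07.
Combined level = 10 log₁₀(4.063e+07) = 76.1 dB.

76.1 dB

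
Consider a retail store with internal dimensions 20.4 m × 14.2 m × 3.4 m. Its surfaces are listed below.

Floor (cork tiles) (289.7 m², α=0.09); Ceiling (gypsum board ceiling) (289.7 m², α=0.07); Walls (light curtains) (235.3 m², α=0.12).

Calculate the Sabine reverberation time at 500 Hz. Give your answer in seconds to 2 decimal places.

Summing Sᵢαᵢ: 26.073 + 20.279 + 28.236 → A = 74.588 sabins.
Volume V = 20.4 × 14.2 × 3.4 = 984.912 m³.
T = 0.161 V/A = 0.161·984.912/74.588 = 2.13 s.

2.13 seconds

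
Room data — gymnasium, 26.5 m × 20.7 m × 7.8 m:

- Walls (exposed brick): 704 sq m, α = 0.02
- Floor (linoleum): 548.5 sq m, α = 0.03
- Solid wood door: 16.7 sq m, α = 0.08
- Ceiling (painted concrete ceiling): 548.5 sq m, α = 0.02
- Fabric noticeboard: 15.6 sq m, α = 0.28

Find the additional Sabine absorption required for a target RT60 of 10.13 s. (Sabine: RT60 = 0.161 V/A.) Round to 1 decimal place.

Summing Sᵢαᵢ: 14.080 + 16.455 + 1.336 + 10.970 + 4.368 → A₁ = 47.209 sabins.
For T = 10.13 s, need A₂ = 0.161·V/T = 0.161·4278.69/10.13 = 68.003 sabins.
Additional absorption ΔA = 68.003 − 47.209 = 20.8 sabins.

20.8 sabins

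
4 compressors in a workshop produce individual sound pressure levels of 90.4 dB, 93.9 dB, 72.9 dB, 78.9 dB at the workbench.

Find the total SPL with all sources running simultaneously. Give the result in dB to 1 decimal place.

95.6 dB

Σ 10^(Lᵢ/10) = 3.648e+09.
L_total = 10·log₁₀(3.648e+09) = 95.6 dB.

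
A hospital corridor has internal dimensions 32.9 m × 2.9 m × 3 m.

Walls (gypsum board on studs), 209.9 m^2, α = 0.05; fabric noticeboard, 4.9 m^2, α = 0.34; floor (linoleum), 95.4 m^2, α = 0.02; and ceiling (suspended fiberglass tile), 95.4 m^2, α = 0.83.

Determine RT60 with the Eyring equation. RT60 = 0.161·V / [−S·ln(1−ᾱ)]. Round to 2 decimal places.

Total surface area S = 209.9 + 4.9 + 95.4 + 95.4 = 405.6 m^2.
Absorption A = 209.9·0.05 + 4.9·0.34 + 95.4·0.02 + 95.4·0.83 = 93.251 sabins.
Mean coefficient ᾱ = A/S = 0.2299.
Eyring denominator: −S ln(1−ᾱ) = 105.957.
V = 32.9 × 2.9 × 3 = 286.23 m³.
T = 0.161·V/[−S·ln(1−ᾱ)] = 0.161·286.23/105.957 = 0.43 s.

0.43 sec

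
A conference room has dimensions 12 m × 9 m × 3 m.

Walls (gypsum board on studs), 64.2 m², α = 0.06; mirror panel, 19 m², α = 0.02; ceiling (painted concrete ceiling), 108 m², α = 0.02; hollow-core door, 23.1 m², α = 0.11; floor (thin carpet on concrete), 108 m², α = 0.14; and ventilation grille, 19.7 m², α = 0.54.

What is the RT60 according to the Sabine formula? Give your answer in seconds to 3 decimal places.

A = Σ Sᵢαᵢ = 64.2·0.06 + 19·0.02 + 108·0.02 + 23.1·0.11 + 108·0.14 + 19.7·0.54 = 34.691 sabins.
Room volume: 324 m³.
T = 0.161 V/A = 0.161·324/34.691 = 1.504 s.

1.504 seconds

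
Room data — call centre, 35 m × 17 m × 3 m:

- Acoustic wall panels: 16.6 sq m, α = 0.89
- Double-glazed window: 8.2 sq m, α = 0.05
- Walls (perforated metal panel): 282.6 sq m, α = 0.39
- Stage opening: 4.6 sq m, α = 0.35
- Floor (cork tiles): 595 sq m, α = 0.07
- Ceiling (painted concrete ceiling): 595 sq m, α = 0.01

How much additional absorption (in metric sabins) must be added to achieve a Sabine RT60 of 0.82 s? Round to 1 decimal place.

175.9 sabins

Total absorption A₁ = 16.6×0.89 + 8.2×0.05 + 282.6×0.39 + 4.6×0.35 + 595×0.07 + 595×0.01
  = 14.774 + 0.410 + 110.214 + 1.610 + 41.650 + 5.950 = 174.608 sq m sabins.
Target A₂ = 0.161·1785/0.82 = 350.470 sabins (V = 1785 m³).
Shortfall: 350.470 − 174.608 = 175.9 sabins.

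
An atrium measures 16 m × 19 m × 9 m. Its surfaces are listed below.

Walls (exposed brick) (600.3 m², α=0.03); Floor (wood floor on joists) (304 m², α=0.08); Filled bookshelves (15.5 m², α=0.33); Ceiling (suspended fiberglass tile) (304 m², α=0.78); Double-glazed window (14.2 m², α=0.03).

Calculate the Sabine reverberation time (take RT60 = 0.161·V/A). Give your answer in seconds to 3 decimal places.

1.546 s

A = Σ Sᵢαᵢ = 600.3·0.03 + 304·0.08 + 15.5·0.33 + 304·0.78 + 14.2·0.03 = 284.990 sabins.
Volume V = 16 × 19 × 9 = 2736 m³.
Sabine: RT60 = 0.161 × 2736 / 284.990 = 1.546 s.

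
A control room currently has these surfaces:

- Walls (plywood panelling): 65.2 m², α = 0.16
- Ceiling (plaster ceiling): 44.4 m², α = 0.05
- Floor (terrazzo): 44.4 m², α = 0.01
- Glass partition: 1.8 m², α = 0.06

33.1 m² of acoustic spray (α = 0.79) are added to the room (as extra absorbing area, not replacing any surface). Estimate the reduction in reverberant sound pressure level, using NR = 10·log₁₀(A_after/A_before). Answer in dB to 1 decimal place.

4.7 dB

Summing Sᵢαᵢ: 10.432 + 2.220 + 0.444 + 0.108 → A_before = 13.204 sabins.
Treatment contributes 33.1·0.79 = 26.149 sabins.
New total A_after = 39.353 sabins.
Reduction = 10 log₁₀(A_after/A_before) = 10 log₁₀(2.9804) = 4.7 dB.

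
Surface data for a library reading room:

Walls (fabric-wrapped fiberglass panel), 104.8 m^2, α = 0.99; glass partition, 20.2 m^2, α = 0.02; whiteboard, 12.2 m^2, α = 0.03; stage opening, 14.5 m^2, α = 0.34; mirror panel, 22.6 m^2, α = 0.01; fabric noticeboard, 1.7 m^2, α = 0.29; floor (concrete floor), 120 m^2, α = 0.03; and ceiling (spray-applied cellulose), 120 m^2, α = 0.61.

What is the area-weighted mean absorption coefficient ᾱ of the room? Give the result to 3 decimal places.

S = Σ Sᵢ = 104.8 + 20.2 + 12.2 + 14.5 + 22.6 + 1.7 + 120 + 120 = 416.0 m^2.
Weighted sum Σ Sα = 186.971.
ᾱ = A/S = 0.449.

0.449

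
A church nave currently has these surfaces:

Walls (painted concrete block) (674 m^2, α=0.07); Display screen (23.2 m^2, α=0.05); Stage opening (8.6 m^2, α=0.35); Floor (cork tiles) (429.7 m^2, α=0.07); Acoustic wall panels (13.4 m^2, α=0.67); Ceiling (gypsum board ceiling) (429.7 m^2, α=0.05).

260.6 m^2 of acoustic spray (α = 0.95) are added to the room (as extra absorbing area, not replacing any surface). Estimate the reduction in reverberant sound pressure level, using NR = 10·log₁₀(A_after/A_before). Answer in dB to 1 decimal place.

5.1 dB

A_before = Σ Sᵢαᵢ = 674×0.07 + 23.2×0.05 + 8.6×0.35 + 429.7×0.07 + 13.4×0.67 + 429.7×0.05 = 111.892 sabins.
Treatment contributes 260.6·0.95 = 247.570 sabins.
New total A_after = 359.462 sabins.
NR = 10·log₁₀(359.462/111.892) = 5.1 dB.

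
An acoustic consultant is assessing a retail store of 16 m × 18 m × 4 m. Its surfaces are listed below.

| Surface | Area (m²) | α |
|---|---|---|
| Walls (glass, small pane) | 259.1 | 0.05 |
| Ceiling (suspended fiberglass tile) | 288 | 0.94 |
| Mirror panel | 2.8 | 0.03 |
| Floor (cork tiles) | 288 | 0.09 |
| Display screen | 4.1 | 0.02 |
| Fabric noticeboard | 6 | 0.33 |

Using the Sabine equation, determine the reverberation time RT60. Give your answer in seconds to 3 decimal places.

Summing Sᵢαᵢ: 12.955 + 270.720 + 0.084 + 25.920 + 0.082 + 1.980 → A = 311.741 sabins.
Volume V = 16 × 18 × 4 = 1152 m³.
RT60 = 0.161 · V / A = 0.161 × 1152 / 311.741 = 0.595 s.

0.595 s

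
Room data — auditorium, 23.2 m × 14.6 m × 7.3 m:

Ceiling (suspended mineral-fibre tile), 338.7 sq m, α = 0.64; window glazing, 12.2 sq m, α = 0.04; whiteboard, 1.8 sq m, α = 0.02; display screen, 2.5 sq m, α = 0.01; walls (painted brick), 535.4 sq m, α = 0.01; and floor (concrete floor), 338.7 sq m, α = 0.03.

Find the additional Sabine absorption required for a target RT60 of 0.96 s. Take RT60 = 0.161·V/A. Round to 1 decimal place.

181.9 sabins

Summing Sᵢαᵢ: 216.768 + 0.488 + 0.036 + 0.025 + 5.354 + 10.161 → A₁ = 232.832 sabins.
For T = 0.96 s, need A₂ = 0.161·V/T = 0.161·2472.656/0.96 = 414.685 sabins.
ΔA = A₂ − A₁ = 414.685 − 232.832 = 181.9 sabins.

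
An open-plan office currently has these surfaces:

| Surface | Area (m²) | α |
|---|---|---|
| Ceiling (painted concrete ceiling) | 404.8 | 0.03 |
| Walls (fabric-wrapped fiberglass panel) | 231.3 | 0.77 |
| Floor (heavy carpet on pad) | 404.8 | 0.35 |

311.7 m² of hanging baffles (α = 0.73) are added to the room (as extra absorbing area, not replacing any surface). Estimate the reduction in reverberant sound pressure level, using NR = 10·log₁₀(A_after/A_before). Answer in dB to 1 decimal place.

A_before = Σ Sᵢαᵢ = 404.8×0.03 + 231.3×0.77 + 404.8×0.35 = 331.925 sabins.
Added absorption = 311.7 × 0.73 = 227.541 sabins.
A_after = 331.925 + 227.541 = 559.466 sabins.
Reduction = 10 log₁₀(A_after/A_before) = 10 log₁₀(1.6855) = 2.3 dB.

2.3 dB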